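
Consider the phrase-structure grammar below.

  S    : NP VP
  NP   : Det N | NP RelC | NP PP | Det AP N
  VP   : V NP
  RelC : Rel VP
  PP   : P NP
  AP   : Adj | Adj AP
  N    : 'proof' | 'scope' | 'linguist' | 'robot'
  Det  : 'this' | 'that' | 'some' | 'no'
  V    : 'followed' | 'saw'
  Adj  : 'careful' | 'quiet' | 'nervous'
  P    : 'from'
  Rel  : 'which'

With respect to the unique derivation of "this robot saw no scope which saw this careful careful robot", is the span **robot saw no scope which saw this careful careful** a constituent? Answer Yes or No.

No

[S [NP [Det this] [N robot]] [VP [V saw] [NP [NP [Det no] [N scope]] [RelC [Rel which] [VP [V saw] [NP [Det this] [AP [Adj careful] [AP [Adj careful]]] [N robot]]]]]]]
The smallest constituent containing 'robot saw no scope which saw this careful careful' is the S spanning 'this robot saw no scope which saw this careful careful robot'; no single node in the tree dominates exactly the given words.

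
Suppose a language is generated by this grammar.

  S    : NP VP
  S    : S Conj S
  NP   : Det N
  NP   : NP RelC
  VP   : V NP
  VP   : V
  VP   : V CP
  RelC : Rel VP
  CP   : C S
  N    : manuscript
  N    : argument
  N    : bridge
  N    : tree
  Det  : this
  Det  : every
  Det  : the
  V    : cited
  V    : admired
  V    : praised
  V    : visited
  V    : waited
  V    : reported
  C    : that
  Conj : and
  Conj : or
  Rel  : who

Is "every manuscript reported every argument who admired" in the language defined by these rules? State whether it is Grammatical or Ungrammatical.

[S [NP [Det every] [N manuscript]] [VP [V reported] [NP [NP [Det every] [N argument]] [RelC [Rel who] [VP [V admired]]]]]]
The bracketing above is licensed at every node by one of the given productions, with S at the root.

Grammatical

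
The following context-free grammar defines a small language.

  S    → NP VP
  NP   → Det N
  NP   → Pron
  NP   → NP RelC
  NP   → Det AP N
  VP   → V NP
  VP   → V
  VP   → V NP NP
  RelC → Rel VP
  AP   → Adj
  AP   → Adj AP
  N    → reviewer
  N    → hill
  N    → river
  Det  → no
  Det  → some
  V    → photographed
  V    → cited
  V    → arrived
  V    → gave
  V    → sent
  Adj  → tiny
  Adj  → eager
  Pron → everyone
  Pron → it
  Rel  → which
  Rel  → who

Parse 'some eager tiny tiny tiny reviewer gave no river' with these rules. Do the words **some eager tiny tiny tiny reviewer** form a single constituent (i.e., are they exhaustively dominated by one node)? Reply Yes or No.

Yes

[S [NP [Det some] [AP [Adj eager] [AP [Adj tiny] [AP [Adj tiny] [AP [Adj tiny]]]]] [N reviewer]] [VP [V gave] [NP [Det no] [N river]]]]
The words 'some eager tiny tiny tiny reviewer' are exhaustively dominated by a single NP node (built by NP → Det AP N), so they form a constituent.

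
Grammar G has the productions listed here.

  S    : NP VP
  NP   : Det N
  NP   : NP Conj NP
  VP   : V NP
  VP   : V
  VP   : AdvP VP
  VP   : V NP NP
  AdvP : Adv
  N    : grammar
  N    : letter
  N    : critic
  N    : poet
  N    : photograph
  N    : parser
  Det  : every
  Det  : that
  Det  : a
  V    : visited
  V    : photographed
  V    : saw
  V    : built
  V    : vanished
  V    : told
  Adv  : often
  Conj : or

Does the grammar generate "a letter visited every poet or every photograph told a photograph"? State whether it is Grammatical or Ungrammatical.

For S → NP VP, the only prefix that parses as NP is 'a letter', but the remainder 'visited every poet or every photograph told a photograph' is not a VP under these rules.

Ungrammatical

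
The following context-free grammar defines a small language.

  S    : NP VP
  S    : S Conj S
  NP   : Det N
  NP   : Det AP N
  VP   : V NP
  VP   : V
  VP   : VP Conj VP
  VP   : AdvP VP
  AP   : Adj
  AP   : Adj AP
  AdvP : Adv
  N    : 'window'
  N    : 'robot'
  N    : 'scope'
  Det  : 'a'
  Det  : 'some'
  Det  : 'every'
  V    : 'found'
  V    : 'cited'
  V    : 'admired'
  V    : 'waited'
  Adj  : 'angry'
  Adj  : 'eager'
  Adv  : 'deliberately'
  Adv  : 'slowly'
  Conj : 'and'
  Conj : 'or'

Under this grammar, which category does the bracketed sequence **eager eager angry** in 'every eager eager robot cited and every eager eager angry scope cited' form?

S
  S
    NP
      Det: every
      AP
        Adj: eager
        AP
          Adj: eager
      N: robot
    VP
      V: cited
  Conj: and
  S
    NP
      Det: every
      AP
        Adj: eager
        AP
          Adj: eager
          AP
            Adj: angry
      N: scope
    VP
      V: cited
The span 'eager eager angry' is the AP node built by AP → Adj AP.

AP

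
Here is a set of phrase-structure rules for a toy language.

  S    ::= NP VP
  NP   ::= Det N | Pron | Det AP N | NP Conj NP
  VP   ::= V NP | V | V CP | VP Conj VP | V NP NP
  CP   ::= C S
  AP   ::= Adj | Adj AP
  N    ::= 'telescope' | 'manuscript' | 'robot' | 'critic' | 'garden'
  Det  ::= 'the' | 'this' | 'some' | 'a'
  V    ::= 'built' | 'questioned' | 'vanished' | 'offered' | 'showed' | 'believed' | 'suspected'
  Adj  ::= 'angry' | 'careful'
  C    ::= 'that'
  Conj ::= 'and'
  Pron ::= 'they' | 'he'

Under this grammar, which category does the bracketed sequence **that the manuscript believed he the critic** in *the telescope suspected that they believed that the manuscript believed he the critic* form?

[S [NP [Det the] [N telescope]] [VP [V suspected] [CP [C that] [S [NP [Pron they]] [VP [V believed] [CP [C that] [S [NP [Det the] [N manuscript]] [VP [V believed] [NP [Pron he]] [NP [Det the] [N critic]]]]]]]]]]
The span 'that the manuscript believed he the critic' is the CP node built by CP → C S.

CP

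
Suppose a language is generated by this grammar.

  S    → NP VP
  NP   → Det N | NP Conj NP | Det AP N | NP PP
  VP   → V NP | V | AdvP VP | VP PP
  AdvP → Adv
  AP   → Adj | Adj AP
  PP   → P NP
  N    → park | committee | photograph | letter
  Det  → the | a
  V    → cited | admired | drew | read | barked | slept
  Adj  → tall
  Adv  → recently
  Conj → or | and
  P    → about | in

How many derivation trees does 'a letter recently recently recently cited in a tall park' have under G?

Two of the 4 distinct bracketings:
[S [NP [Det a] [N letter]] [VP [AdvP [Adv recently]] [VP [AdvP [Adv recently]] [VP [AdvP [Adv recently]] [VP [VP [V cited]] [PP [P in] [NP [Det a] [AP [Adj tall]] [N park]]]]]]]]
[S [NP [Det a] [N letter]] [VP [AdvP [Adv recently]] [VP [AdvP [Adv recently]] [VP [VP [AdvP [Adv recently]] [VP [V cited]]] [PP [P in] [NP [Det a] [AP [Adj tall]] [N park]]]]]]]
The trees differ in how a recursive rule is bracketed over the same span.

4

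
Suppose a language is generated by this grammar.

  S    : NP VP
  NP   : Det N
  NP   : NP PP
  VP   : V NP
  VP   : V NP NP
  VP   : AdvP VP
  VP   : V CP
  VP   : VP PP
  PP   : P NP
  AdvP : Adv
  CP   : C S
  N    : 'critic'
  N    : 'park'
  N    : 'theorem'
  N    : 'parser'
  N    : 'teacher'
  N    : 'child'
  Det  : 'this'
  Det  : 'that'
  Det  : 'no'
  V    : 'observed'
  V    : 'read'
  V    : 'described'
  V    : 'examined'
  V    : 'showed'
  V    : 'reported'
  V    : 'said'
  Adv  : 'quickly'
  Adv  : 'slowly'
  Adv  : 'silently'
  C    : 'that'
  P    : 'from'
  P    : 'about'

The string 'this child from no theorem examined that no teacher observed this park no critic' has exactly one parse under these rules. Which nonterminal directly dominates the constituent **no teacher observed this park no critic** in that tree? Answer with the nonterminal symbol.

S
  NP
    NP
      Det: this
      N: child
    PP
      P: from
      NP
        Det: no
        N: theorem
  VP
    V: examined
    CP
      C: that
      S
        NP
          Det: no
          N: teacher
        VP
          V: observed
          NP
            Det: this
            N: park
          NP
            Det: no
            N: critic
The span 'no teacher observed this park no critic' is the S node built by S → NP VP.
Its mother is the CP built by CP → C S.

CP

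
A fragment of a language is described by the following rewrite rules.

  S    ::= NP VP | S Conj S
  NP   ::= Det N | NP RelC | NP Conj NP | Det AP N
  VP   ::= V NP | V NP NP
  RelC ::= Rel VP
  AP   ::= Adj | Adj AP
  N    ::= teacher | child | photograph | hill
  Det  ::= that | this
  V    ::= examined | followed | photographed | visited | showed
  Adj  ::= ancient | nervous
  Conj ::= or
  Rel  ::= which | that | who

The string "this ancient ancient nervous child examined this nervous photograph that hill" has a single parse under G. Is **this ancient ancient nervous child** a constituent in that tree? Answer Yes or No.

Yes

[S [NP [Det this] [AP [Adj ancient] [AP [Adj ancient] [AP [Adj nervous]]]] [N child]] [VP [V examined] [NP [Det this] [AP [Adj nervous]] [N photograph]] [NP [Det that] [N hill]]]]
The words 'this ancient ancient nervous child' are exhaustively dominated by a single NP node (built by NP → Det AP N), so they form a constituent.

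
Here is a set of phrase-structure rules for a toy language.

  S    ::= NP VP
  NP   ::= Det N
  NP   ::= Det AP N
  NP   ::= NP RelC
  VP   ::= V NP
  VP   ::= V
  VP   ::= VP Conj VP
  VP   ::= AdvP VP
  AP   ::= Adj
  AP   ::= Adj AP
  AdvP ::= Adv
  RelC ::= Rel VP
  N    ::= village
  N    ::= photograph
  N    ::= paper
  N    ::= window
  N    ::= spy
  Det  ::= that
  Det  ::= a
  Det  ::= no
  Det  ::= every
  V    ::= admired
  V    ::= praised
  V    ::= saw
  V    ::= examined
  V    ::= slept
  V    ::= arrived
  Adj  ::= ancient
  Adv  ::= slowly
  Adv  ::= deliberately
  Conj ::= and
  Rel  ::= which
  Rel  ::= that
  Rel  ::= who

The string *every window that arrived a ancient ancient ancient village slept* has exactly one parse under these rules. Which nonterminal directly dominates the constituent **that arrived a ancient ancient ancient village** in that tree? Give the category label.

NP

S
  NP
    NP
      Det: every
      N: window
    RelC
      Rel: that
      VP
        V: arrived
        NP
          Det: a
          AP
            Adj: ancient
            AP
              Adj: ancient
              AP
                Adj: ancient
          N: village
  VP
    V: slept
The span 'that arrived a ancient ancient ancient village' is the RelC node built by RelC → Rel VP.
Its mother is the NP built by NP → NP RelC.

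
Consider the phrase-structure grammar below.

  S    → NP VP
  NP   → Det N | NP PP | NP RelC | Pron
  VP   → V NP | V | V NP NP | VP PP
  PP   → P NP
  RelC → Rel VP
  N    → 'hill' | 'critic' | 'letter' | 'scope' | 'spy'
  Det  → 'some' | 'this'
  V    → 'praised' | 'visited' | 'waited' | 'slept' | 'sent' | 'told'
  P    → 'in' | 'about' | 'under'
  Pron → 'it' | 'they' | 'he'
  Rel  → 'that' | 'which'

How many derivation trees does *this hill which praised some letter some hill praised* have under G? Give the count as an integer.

1

[S [NP [NP [Det this] [N hill]] [RelC [Rel which] [VP [V praised] [NP [Det some] [N letter]] [NP [Det some] [N hill]]]]] [VP [V praised]]]
No rule offers an alternative attachment or grouping for any span, so this is the only derivation.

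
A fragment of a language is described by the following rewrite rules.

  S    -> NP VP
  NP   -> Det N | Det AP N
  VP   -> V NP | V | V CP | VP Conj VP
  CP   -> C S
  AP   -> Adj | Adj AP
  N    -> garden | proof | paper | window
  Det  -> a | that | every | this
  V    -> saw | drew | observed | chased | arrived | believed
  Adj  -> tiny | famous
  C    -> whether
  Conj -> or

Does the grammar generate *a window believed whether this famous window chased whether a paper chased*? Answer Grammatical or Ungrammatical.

Grammatical

[S [NP [Det a] [N window]] [VP [V believed] [CP [C whether] [S [NP [Det this] [AP [Adj famous]] [N window]] [VP [V chased] [CP [C whether] [S [NP [Det a] [N paper]] [VP [V chased]]]]]]]]]
The bracketing above is licensed at every node by one of the given productions, with S at the root.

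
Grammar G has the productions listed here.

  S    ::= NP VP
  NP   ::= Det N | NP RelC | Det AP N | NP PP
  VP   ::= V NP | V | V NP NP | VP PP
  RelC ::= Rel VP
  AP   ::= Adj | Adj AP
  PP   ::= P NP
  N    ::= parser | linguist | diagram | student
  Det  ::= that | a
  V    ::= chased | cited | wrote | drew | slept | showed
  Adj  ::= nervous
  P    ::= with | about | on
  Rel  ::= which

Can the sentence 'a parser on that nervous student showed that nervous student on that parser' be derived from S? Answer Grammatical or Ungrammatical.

S
  NP
    NP
      Det: a
      N: parser
    PP
      P: on
      NP
        Det: that
        AP
          Adj: nervous
        N: student
  VP
    V: showed
    NP
      NP
        Det: that
        AP
          Adj: nervous
        N: student
      PP
        P: on
        NP
          Det: that
          N: parser
The bracketing above is licensed at every node by one of the given productions, with S at the root.

Grammatical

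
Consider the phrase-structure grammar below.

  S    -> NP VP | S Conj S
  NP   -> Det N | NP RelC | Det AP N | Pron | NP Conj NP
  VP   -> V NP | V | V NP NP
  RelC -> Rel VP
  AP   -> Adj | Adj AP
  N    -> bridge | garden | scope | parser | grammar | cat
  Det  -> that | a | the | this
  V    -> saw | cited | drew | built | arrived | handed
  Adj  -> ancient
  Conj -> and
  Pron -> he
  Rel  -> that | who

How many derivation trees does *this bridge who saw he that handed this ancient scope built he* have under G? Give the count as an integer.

Two of the 3 distinct bracketings:
[S [NP [NP [Det this] [N bridge]] [RelC [Rel who] [VP [V saw] [NP [NP [Pron he]] [RelC [Rel that] [VP [V handed] [NP [Det this] [AP [Adj ancient]] [N scope]]]]]]]] [VP [V built] [NP [Pron he]]]]
[S [NP [NP [Det this] [N bridge]] [RelC [Rel who] [VP [V saw] [NP [NP [Pron he]] [RelC [Rel that] [VP [V handed]]]] [NP [Det this] [AP [Adj ancient]] [N scope]]]]] [VP [V built] [NP [Pron he]]]]
The difference turns on whether VP → V is used at the relevant span, versus an alternative expansion of VP.

3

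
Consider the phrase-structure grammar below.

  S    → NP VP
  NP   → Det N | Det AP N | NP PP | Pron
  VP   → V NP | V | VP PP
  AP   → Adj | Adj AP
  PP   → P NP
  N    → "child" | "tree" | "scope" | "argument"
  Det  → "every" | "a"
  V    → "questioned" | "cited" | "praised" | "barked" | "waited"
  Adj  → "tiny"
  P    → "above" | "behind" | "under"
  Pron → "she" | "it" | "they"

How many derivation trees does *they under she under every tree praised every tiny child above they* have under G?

Two of the 4 distinct bracketings:
[S [NP [NP [Pron they]] [PP [P under] [NP [NP [Pron she]] [PP [P under] [NP [Det every] [N tree]]]]]] [VP [V praised] [NP [NP [Det every] [AP [Adj tiny]] [N child]] [PP [P above] [NP [Pron they]]]]]]
[S [NP [NP [Pron they]] [PP [P under] [NP [NP [Pron she]] [PP [P under] [NP [Det every] [N tree]]]]]] [VP [VP [V praised] [NP [Det every] [AP [Adj tiny]] [N child]]] [PP [P above] [NP [Pron they]]]]]
The difference turns on whether VP → VP PP is used at the relevant span, versus an alternative expansion of VP.

4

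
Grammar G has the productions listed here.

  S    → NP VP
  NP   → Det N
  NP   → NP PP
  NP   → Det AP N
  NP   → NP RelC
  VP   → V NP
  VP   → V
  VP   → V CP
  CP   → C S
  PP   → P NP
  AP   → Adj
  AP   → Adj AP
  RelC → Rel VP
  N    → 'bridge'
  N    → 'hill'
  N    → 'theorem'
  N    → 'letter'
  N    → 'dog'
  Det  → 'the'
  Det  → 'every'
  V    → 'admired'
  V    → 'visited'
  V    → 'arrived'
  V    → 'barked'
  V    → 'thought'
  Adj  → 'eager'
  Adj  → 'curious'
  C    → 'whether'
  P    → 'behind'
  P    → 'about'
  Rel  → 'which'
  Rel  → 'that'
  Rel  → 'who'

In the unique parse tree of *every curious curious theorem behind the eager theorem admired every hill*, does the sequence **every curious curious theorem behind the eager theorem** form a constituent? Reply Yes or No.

Yes

[S [NP [NP [Det every] [AP [Adj curious] [AP [Adj curious]]] [N theorem]] [PP [P behind] [NP [Det the] [AP [Adj eager]] [N theorem]]]] [VP [V admired] [NP [Det every] [N hill]]]]
The words 'every curious curious theorem behind the eager theorem' are exhaustively dominated by a single NP node (built by NP → NP PP), so they form a constituent.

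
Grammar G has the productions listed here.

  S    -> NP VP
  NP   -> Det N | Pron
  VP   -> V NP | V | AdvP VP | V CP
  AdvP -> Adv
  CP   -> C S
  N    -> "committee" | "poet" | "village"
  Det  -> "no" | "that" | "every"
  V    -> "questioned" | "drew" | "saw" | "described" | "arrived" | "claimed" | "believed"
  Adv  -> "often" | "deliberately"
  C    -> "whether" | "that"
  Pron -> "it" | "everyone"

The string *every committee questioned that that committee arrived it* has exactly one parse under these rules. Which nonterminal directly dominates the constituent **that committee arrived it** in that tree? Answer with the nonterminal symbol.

CP

S
  NP
    Det: every
    N: committee
  VP
    V: questioned
    CP
      C: that
      S
        NP
          Det: that
          N: committee
        VP
          V: arrived
          NP
            Pron: it
The span 'that committee arrived it' is the S node built by S → NP VP.
Its mother is the CP built by CP → C S.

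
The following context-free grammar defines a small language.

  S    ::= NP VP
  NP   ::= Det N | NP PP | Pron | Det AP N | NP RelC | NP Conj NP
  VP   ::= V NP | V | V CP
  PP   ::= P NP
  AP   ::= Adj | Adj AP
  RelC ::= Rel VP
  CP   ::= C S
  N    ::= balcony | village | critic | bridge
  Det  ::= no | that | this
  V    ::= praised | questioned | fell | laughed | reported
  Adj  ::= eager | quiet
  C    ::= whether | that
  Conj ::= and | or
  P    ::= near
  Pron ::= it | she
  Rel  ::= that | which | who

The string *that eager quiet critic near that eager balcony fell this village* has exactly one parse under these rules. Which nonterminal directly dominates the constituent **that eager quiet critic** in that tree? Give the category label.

[S [NP [NP [Det that] [AP [Adj eager] [AP [Adj quiet]]] [N critic]] [PP [P near] [NP [Det that] [AP [Adj eager]] [N balcony]]]] [VP [V fell] [NP [Det this] [N village]]]]
The span 'that eager quiet critic' is the NP node built by NP → Det AP N.
Its mother is the NP built by NP → NP PP.

NP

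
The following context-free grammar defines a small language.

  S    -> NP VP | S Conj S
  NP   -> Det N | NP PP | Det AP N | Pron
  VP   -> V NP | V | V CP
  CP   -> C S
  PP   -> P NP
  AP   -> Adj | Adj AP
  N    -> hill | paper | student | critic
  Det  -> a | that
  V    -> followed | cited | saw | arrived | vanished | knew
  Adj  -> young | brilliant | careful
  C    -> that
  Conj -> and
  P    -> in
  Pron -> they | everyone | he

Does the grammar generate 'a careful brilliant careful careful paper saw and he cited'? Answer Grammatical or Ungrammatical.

Grammatical

S
  S
    NP
      Det: a
      AP
        Adj: careful
        AP
          Adj: brilliant
          AP
            Adj: careful
            AP
              Adj: careful
      N: paper
    VP
      V: saw
  Conj: and
  S
    NP
      Pron: he
    VP
      V: cited
Every word is introduced by a lexical rule and the phrasal rules combine the resulting categories into a single S.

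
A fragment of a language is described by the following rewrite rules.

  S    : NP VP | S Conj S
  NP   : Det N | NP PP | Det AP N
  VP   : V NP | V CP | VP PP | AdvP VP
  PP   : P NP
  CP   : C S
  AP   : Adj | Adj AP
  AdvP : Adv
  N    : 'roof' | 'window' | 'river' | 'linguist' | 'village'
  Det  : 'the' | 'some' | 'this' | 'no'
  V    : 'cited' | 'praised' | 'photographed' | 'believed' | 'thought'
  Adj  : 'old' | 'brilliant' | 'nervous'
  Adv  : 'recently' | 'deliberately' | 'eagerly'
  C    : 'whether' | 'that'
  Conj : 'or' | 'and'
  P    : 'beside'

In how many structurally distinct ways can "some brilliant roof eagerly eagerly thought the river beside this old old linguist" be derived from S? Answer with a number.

Two of the 4 distinct bracketings:
[S [NP [Det some] [AP [Adj brilliant]] [N roof]] [VP [VP [AdvP [Adv eagerly]] [VP [AdvP [Adv eagerly]] [VP [V thought] [NP [Det the] [N river]]]]] [PP [P beside] [NP [Det this] [AP [Adj old] [AP [Adj old]]] [N linguist]]]]]
[S [NP [Det some] [AP [Adj brilliant]] [N roof]] [VP [AdvP [Adv eagerly]] [VP [VP [AdvP [Adv eagerly]] [VP [V thought] [NP [Det the] [N river]]]] [PP [P beside] [NP [Det this] [AP [Adj old] [AP [Adj old]]] [N linguist]]]]]]
The trees differ in how a recursive rule is bracketed over the same span.

4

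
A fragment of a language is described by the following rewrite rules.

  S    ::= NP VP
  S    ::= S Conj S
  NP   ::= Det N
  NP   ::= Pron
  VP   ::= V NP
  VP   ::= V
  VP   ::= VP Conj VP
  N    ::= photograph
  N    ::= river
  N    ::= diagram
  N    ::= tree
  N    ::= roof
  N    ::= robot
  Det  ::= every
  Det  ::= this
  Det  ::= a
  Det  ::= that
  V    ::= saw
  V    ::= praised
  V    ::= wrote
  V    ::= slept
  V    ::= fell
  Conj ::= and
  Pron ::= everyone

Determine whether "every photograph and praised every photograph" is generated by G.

For S → NP VP, the only prefix that parses as NP is 'every photograph', but the remainder 'and praised every photograph' is not a VP under these rules. The alternative S rule S → S Conj S likewise has no satisfying split.

Ungrammatical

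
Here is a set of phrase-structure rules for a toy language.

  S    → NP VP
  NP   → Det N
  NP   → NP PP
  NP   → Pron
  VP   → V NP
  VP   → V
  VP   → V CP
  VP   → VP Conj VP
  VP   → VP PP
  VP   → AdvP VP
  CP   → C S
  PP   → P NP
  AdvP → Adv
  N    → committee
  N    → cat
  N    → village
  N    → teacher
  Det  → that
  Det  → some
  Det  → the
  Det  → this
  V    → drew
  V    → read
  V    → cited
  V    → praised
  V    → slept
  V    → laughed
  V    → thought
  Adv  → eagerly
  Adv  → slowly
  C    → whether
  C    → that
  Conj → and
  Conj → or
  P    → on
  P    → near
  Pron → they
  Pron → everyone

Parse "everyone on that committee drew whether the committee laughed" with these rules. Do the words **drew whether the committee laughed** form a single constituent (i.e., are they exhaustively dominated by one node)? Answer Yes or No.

[S [NP [NP [Pron everyone]] [PP [P on] [NP [Det that] [N committee]]]] [VP [V drew] [CP [C whether] [S [NP [Det the] [N committee]] [VP [V laughed]]]]]]
The words 'drew whether the committee laughed' are exhaustively dominated by a single VP node (built by VP → V CP), so they form a constituent.

Yes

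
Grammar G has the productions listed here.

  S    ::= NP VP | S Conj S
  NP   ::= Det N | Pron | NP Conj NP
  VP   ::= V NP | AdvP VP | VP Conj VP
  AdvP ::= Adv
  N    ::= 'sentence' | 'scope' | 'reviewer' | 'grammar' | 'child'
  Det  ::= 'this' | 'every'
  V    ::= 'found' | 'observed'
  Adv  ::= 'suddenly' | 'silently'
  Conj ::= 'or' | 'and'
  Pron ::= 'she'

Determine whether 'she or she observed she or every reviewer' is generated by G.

[S [NP [NP [Pron she]] [Conj or] [NP [Pron she]]] [VP [V observed] [NP [NP [Pron she]] [Conj or] [NP [Det every] [N reviewer]]]]]
Each bracket corresponds to one application of a listed rule, so the string is derivable from S.

Grammatical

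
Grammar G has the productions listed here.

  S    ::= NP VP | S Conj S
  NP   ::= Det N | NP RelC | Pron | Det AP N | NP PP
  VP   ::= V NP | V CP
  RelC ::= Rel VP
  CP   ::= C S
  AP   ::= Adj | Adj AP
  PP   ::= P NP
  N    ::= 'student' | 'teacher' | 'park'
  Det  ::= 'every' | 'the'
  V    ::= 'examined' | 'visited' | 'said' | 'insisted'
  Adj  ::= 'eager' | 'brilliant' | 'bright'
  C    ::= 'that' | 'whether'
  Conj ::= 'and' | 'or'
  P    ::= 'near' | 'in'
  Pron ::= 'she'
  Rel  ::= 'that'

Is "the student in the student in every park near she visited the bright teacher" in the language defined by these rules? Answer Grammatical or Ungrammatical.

Grammatical

S
  NP
    NP
      Det: the
      N: student
    PP
      P: in
      NP
        NP
          Det: the
          N: student
        PP
          P: in
          NP
            NP
              Det: every
              N: park
            PP
              P: near
              NP
                Pron: she
  VP
    V: visited
    NP
      Det: the
      AP
        Adj: bright
      N: teacher
Each bracket corresponds to one application of a listed rule, so the string is derivable from S.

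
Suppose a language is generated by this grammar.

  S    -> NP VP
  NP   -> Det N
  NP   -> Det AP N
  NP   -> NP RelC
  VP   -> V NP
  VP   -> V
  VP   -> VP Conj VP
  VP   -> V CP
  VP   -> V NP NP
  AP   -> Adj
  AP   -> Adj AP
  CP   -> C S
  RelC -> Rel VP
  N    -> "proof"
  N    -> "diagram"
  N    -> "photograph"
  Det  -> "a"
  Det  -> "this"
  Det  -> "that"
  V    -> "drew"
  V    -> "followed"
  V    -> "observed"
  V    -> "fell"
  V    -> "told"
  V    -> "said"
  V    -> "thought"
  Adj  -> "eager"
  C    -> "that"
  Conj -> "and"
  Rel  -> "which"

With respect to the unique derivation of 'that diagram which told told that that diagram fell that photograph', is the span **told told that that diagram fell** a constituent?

[S [NP [NP [Det that] [N diagram]] [RelC [Rel which] [VP [V told]]]] [VP [V told] [CP [C that] [S [NP [Det that] [N diagram]] [VP [V fell] [NP [Det that] [N photograph]]]]]]]
The smallest constituent containing 'told told that that diagram fell' is the S spanning 'that diagram which told told that that diagram fell that photograph'; no single node in the tree dominates exactly the given words.

No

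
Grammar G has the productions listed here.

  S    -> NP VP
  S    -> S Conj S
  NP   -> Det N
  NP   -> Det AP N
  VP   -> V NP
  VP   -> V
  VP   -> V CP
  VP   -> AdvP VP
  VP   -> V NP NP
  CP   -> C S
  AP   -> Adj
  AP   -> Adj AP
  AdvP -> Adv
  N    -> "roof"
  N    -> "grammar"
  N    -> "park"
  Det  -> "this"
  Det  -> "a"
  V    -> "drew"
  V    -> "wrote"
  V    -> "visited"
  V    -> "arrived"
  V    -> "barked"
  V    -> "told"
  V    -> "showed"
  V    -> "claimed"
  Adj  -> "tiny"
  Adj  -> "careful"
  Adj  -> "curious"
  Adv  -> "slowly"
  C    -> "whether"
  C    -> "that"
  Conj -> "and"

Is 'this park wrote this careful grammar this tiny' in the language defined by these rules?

Ungrammatical

For S → NP VP, the only prefix that parses as NP is 'this park', but the remainder 'wrote this careful grammar this tiny' is not a VP under these rules. The alternative S rule S → S Conj S likewise has no satisfying split.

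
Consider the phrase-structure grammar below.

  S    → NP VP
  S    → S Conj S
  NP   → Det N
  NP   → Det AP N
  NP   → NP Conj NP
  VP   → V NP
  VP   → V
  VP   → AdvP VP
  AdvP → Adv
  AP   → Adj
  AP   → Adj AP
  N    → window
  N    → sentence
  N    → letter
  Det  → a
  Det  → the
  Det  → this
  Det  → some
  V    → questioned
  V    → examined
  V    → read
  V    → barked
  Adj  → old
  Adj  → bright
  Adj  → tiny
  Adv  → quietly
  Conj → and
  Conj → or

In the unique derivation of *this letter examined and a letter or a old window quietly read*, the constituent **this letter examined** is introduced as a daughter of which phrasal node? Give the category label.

S

S
  S
    NP
      Det: this
      N: letter
    VP
      V: examined
  Conj: and
  S
    NP
      NP
        Det: a
        N: letter
      Conj: or
      NP
        Det: a
        AP
          Adj: old
        N: window
    VP
      AdvP
        Adv: quietly
      VP
        V: read
The span 'this letter examined' is the S node built by S → NP VP.
Its mother is the S built by S → S Conj S.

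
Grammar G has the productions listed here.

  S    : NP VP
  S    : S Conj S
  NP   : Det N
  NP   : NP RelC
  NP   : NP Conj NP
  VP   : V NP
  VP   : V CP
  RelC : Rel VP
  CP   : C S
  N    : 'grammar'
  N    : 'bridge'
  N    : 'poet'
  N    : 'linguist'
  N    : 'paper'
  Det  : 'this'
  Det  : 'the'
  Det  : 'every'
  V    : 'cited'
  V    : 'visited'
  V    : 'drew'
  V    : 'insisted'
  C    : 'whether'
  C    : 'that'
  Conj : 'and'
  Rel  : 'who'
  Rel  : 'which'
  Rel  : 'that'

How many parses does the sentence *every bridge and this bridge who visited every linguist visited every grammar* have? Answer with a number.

2

The two bracketings:
[S [NP [NP [NP [Det every] [N bridge]] [Conj and] [NP [Det this] [N bridge]]] [RelC [Rel who] [VP [V visited] [NP [Det every] [N linguist]]]]] [VP [V visited] [NP [Det every] [N grammar]]]]
[S [NP [NP [Det every] [N bridge]] [Conj and] [NP [NP [Det this] [N bridge]] [RelC [Rel who] [VP [V visited] [NP [Det every] [N linguist]]]]]] [VP [V visited] [NP [Det every] [N grammar]]]]
The trees differ in how a recursive rule is bracketed over the same span.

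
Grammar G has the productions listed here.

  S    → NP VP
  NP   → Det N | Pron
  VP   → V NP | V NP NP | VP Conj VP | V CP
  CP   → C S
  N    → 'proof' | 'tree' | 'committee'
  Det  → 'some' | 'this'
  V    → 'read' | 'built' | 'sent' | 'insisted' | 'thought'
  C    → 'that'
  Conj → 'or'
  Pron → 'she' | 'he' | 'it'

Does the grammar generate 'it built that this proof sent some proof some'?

Ungrammatical

For S → NP VP, the only prefix that parses as NP is 'it', but the remainder 'built that this proof sent some proof some' is not a VP under these rules.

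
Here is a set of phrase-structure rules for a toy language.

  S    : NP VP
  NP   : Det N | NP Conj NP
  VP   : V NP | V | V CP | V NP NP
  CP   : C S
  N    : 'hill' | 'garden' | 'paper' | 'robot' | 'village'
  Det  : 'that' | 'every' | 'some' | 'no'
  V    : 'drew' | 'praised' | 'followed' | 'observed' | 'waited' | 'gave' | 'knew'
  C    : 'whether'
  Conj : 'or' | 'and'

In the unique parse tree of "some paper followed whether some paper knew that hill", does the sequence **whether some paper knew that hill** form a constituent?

[S [NP [Det some] [N paper]] [VP [V followed] [CP [C whether] [S [NP [Det some] [N paper]] [VP [V knew] [NP [Det that] [N hill]]]]]]]
The words 'whether some paper knew that hill' are exhaustively dominated by a single CP node (built by CP → C S), so they form a constituent.

Yes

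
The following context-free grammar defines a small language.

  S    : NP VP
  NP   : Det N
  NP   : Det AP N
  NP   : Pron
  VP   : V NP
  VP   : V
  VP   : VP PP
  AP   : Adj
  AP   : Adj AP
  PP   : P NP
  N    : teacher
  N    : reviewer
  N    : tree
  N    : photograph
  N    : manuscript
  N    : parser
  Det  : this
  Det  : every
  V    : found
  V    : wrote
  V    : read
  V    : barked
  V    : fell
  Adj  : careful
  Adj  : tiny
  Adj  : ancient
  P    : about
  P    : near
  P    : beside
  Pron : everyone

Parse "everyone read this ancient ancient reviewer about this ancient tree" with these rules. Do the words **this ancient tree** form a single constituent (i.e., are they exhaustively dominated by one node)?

Yes

[S [NP [Pron everyone]] [VP [VP [V read] [NP [Det this] [AP [Adj ancient] [AP [Adj ancient]]] [N reviewer]]] [PP [P about] [NP [Det this] [AP [Adj ancient]] [N tree]]]]]
The words 'this ancient tree' are exhaustively dominated by a single NP node (built by NP → Det AP N), so they form a constituent.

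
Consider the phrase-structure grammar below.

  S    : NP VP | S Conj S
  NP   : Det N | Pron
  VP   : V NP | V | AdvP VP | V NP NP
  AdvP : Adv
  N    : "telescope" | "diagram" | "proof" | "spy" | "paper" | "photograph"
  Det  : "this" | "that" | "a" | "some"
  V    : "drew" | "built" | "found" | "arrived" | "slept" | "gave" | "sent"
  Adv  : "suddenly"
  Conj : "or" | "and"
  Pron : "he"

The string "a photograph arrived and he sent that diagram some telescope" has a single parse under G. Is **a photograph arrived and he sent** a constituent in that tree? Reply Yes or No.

No

[S [S [NP [Det a] [N photograph]] [VP [V arrived]]] [Conj and] [S [NP [Pron he]] [VP [V sent] [NP [Det that] [N diagram]] [NP [Det some] [N telescope]]]]]
The smallest constituent containing 'a photograph arrived and he sent' is the S spanning 'a photograph arrived and he sent that diagram some telescope'; no single node in the tree dominates exactly the given words.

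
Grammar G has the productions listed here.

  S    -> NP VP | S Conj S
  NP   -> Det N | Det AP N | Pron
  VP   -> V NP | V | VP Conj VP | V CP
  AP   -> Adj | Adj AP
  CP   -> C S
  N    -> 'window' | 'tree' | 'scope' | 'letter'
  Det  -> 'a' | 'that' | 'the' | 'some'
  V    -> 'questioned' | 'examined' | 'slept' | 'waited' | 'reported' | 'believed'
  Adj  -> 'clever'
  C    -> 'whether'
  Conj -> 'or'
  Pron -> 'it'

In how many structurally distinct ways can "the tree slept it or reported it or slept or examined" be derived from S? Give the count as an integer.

5

Two of the 5 distinct bracketings:
[S [NP [Det the] [N tree]] [VP [VP [V slept] [NP [Pron it]]] [Conj or] [VP [VP [V reported] [NP [Pron it]]] [Conj or] [VP [VP [V slept]] [Conj or] [VP [V examined]]]]]]
[S [NP [Det the] [N tree]] [VP [VP [V slept] [NP [Pron it]]] [Conj or] [VP [VP [VP [V reported] [NP [Pron it]]] [Conj or] [VP [V slept]]] [Conj or] [VP [V examined]]]]]
The trees differ in how a recursive rule is bracketed over the same span.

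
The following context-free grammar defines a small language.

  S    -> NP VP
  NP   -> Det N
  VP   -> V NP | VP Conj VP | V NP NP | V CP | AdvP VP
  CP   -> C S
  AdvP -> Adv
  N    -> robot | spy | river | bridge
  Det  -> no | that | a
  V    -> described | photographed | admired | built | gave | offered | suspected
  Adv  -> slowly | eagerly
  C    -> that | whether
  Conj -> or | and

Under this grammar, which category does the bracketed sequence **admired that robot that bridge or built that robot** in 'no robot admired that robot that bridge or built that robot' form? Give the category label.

VP

[S [NP [Det no] [N robot]] [VP [VP [V admired] [NP [Det that] [N robot]] [NP [Det that] [N bridge]]] [Conj or] [VP [V built] [NP [Det that] [N robot]]]]]
The span 'admired that robot that bridge or built that robot' is the VP node built by VP → VP Conj VP.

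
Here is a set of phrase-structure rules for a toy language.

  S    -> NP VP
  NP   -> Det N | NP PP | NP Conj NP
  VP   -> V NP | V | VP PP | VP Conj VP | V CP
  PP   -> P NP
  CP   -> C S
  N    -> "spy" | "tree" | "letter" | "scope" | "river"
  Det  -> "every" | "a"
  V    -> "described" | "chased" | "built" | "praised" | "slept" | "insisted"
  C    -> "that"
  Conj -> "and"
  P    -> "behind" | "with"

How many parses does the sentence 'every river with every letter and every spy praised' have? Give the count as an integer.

The two bracketings:
[S [NP [NP [Det every] [N river]] [PP [P with] [NP [NP [Det every] [N letter]] [Conj and] [NP [Det every] [N spy]]]]] [VP [V praised]]]
[S [NP [NP [NP [Det every] [N river]] [PP [P with] [NP [Det every] [N letter]]]] [Conj and] [NP [Det every] [N spy]]] [VP [V praised]]]
The trees differ in how a recursive rule is bracketed over the same span.

2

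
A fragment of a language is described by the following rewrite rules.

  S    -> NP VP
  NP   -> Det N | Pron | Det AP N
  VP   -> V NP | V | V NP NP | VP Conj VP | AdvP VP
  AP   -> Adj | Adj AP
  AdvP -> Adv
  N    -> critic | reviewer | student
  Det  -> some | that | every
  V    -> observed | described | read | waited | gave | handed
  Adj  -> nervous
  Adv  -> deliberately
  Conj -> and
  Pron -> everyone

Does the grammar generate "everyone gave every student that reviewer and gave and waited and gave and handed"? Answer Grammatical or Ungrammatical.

Grammatical

S
  NP
    Pron: everyone
  VP
    VP
      V: gave
      NP
        Det: every
        N: student
      NP
        Det: that
        N: reviewer
    Conj: and
    VP
      VP
        V: gave
      Conj: and
      VP
        VP
          V: waited
        Conj: and
        VP
          VP
            V: gave
          Conj: and
          VP
            V: handed
The bracketing above is licensed at every node by one of the given productions, with S at the root.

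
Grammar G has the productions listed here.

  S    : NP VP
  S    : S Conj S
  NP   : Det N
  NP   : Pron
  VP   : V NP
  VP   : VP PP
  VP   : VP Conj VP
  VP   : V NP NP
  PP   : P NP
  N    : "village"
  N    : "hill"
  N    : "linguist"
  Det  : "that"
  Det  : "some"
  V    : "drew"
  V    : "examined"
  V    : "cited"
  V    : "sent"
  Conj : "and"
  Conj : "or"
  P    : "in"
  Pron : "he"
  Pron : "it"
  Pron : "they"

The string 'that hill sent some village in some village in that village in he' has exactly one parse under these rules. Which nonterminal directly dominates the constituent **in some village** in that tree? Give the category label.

[S [NP [Det that] [N hill]] [VP [VP [VP [VP [V sent] [NP [Det some] [N village]]] [PP [P in] [NP [Det some] [N village]]]] [PP [P in] [NP [Det that] [N village]]]] [PP [P in] [NP [Pron he]]]]]
The span 'in some village' is the PP node built by PP → P NP.
Its mother is the VP built by VP → VP PP.

VP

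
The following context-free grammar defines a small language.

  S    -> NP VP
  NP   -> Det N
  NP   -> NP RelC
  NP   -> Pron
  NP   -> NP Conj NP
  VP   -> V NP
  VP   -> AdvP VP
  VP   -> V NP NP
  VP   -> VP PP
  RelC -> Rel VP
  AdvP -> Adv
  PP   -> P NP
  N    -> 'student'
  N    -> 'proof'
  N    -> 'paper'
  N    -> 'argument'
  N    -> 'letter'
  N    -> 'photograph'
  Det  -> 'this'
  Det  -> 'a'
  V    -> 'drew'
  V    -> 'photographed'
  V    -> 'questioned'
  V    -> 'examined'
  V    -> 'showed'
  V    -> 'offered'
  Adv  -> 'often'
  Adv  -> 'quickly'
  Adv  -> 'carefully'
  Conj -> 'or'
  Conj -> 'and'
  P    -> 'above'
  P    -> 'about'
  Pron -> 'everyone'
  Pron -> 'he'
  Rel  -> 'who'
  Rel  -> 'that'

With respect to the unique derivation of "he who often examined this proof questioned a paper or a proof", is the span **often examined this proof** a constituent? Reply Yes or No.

Yes

[S [NP [NP [Pron he]] [RelC [Rel who] [VP [AdvP [Adv often]] [VP [V examined] [NP [Det this] [N proof]]]]]] [VP [V questioned] [NP [NP [Det a] [N paper]] [Conj or] [NP [Det a] [N proof]]]]]
The words 'often examined this proof' are exhaustively dominated by a single VP node (built by VP → AdvP VP), so they form a constituent.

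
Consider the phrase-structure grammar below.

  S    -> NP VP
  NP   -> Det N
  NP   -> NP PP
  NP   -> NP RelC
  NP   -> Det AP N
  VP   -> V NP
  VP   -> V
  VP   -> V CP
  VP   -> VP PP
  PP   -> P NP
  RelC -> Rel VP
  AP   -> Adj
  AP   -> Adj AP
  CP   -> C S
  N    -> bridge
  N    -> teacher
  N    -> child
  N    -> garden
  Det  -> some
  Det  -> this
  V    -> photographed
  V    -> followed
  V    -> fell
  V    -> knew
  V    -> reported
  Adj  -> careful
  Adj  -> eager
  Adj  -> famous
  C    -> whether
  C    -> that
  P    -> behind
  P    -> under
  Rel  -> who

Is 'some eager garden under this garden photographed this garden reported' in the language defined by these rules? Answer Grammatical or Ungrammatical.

For S → NP VP, every NP-prefix leaves a non-VP remainder: after 'some eager garden' the remainder is not a VP; after 'some eager garden under this garden' the remainder is not a VP.

Ungrammatical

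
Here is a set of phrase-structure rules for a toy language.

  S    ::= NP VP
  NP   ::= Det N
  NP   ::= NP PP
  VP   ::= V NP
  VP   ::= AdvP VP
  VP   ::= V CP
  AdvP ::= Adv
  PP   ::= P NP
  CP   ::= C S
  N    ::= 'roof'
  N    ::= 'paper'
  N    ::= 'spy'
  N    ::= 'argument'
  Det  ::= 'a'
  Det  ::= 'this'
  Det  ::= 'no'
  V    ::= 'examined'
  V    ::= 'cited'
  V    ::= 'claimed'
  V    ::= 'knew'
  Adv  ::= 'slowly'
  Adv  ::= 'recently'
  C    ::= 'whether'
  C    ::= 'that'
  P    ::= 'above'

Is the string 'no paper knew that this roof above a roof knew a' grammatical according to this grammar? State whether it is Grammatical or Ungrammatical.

For S → NP VP, the only prefix that parses as NP is 'no paper', but the remainder 'knew that this roof above a roof knew a' is not a VP under these rules.

Ungrammatical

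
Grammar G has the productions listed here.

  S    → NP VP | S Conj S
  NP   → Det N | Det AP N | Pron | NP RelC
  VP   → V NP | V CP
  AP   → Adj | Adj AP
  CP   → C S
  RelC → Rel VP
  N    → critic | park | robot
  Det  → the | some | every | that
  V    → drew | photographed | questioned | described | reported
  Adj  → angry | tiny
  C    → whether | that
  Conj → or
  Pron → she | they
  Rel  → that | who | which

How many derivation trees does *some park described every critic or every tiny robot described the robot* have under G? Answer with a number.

1

[S [S [NP [Det some] [N park]] [VP [V described] [NP [Det every] [N critic]]]] [Conj or] [S [NP [Det every] [AP [Adj tiny]] [N robot]] [VP [V described] [NP [Det the] [N robot]]]]]
No rule offers an alternative attachment or grouping for any span, so this is the only derivation.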